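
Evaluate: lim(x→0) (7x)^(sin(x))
This is an exponential indeterminate form.

For exponential indeterminate forms, take the natural log:
  Let L = lim(x→0) (7x)^(sin(x))
  Then ln(L) = lim(x→0) [exponent × ln(base)]
  Evaluate using L'Hôpital or standard limits, then exponentiate.
  L = 1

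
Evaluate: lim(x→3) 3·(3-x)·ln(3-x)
This is a 0·∞ indeterminate form.

Rewrite 0·∞ as a quotient (0/0 or ∞/∞ form), then apply L'Hôpital's rule:
  lim(x→3) 3·(3-x)·ln(3-x) = 0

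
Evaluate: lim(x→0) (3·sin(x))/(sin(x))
This is a 0/0 indeterminate form.

Apply L'Hôpital's rule: differentiate numerator and denominator separately.
  f(x) = 3·sin(x)   ⇒   f'(x) = 3·cos(x)
  g(x) = sin(x)   ⇒   g'(x) = cos(x)
  lim(x→0) f'(x)/g'(x) = lim(x→0) (3·cos(x))/(cos(x))
  = 3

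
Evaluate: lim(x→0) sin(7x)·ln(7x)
This is a 0·∞ indeterminate form.

Rewrite 0·∞ as a quotient (0/0 or ∞/∞ form), then apply L'Hôpital's rule:
  lim(x→0) sin(7x)·ln(7x) = 0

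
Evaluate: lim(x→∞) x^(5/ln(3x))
This is an exponential indeterminate form.

For exponential indeterminate forms, take the natural log:
  Let L = lim(x→∞) x^(5/ln(3x))
  Then ln(L) = lim(x→∞) [exponent × ln(base)]
  Evaluate using L'Hôpital or standard limits, then exponentiate.
  L = e^(5)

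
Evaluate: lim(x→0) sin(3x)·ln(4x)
This is a 0·∞ indeterminate form.

Rewrite 0·∞ as a quotient (0/0 or ∞/∞ form), then apply L'Hôpital's rule:
  lim(x→0) sin(3x)·ln(4x) = 0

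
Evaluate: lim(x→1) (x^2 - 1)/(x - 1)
This is a standard limit.

Factor or rationalize the expression:
  lim(x→1) (x^2 - 1)/(x - 1) = 2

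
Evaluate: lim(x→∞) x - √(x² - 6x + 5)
This is an ∞-∞ indeterminate form.

Combine fractions or rationalize to convert ∞-∞ to 0/0 form:
  lim(x→∞) x - √(x² - 6x + 5) = 3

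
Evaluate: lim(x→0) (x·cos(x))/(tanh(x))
This is a 0/0 indeterminate form.

Apply L'Hôpital's rule: differentiate numerator and denominator separately.
  f(x) = x·cos(x)   ⇒   f'(x) = -x·sin(x) + cos(x)
  g(x) = tanh(x)   ⇒   g'(x) = 1 - tanh(x)^2
  lim(x→0) f'(x)/g'(x) = lim(x→0) (-x·sin(x) + cos(x))/(1 - tanh(x)^2)
  = 1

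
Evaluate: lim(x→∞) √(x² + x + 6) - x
This is an ∞-∞ indeterminate form.

Combine fractions or rationalize to convert ∞-∞ to 0/0 form:
  lim(x→∞) √(x² + x + 6) - x = 1/2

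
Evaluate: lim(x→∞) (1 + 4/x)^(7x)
This is an exponential indeterminate form.

For exponential indeterminate forms, take the natural log:
  Let L = lim(x→∞) (1 + 4/x)^(7x)
  Then ln(L) = lim(x→∞) [exponent × ln(base)]
  Evaluate using L'Hôpital or standard limits, then exponentiate.
  L = e^(28)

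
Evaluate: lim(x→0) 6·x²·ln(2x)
This is a 0·∞ indeterminate form.

Rewrite 0·∞ as a quotient (0/0 or ∞/∞ form), then apply L'Hôpital's rule:
  lim(x→0) 6·x²·ln(2x) = 0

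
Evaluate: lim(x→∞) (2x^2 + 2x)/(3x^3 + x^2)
This is an ∞/∞ indeterminate form.

Apply L'Hôpital's rule: differentiate numerator and denominator separately.
  f(x) = 2·x^2 + 2·x   ⇒   f'(x) = 4·x + 2
  g(x) = 3·x^3 + x^2   ⇒   g'(x) = 9·x^2 + 2·x
  lim(x→∞) f'(x)/g'(x) = lim(x→∞) (4·x + 2)/(9·x^2 + 2·x)
  = 0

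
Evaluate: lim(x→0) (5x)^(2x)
This is an exponential indeterminate form.

For exponential indeterminate forms, take the natural log:
  Let L = lim(x→0) (5x)^(2x)
  Then ln(L) = lim(x→0) [exponent × ln(base)]
  Evaluate using L'Hôpital or standard limits, then exponentiate.
  L = 1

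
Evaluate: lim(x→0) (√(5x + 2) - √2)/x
This is a standard limit.

Factor or rationalize the expression:
  lim(x→0) (√(5x + 2) - √2)/x = 5·sqrt(2)/4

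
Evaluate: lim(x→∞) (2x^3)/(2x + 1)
This is an ∞/∞ indeterminate form.

Apply L'Hôpital's rule: differentiate numerator and denominator separately.
  f(x) = 2·x^3   ⇒   f'(x) = 6·x^2
  g(x) = 2·x + 1   ⇒   g'(x) = 2
  lim(x→∞) f'(x)/g'(x) = lim(x→∞) (6·x^2)/(2)
  = ∞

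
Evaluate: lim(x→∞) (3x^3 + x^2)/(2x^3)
This is an ∞/∞ indeterminate form.

Apply L'Hôpital's rule: differentiate numerator and denominator separately.
  f(x) = 3·x^3 + x^2   ⇒   f'(x) = 9·x^2 + 2·x
  g(x) = 2·x^3   ⇒   g'(x) = 6·x^2
  lim(x→∞) f'(x)/g'(x) = lim(x→∞) (9·x^2 + 2·x)/(6·x^2)
  = 3/2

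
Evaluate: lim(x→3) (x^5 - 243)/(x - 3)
This is a standard limit.

Factor or rationalize the expression:
  lim(x→3) (x^5 - 243)/(x - 3) = 405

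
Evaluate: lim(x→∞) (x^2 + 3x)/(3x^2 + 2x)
This is an ∞/∞ indeterminate form.

Apply L'Hôpital's rule: differentiate numerator and denominator separately.
  f(x) = x^2 + 3·x   ⇒   f'(x) = 2·x + 3
  g(x) = 3·x^2 + 2·x   ⇒   g'(x) = 6·x + 2
  lim(x→∞) f'(x)/g'(x) = lim(x→∞) (2·x + 3)/(6·x + 2)
  = 1/3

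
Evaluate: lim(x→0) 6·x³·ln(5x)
This is a 0·∞ indeterminate form.

Rewrite 0·∞ as a quotient (0/0 or ∞/∞ form), then apply L'Hôpital's rule:
  lim(x→0) 6·x³·ln(5x) = 0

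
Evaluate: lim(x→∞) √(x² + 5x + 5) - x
This is an ∞-∞ indeterminate form.

Combine fractions or rationalize to convert ∞-∞ to 0/0 form:
  lim(x→∞) √(x² + 5x + 5) - x = 5/2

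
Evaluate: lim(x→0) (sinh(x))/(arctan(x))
This is a 0/0 indeterminate form.

Apply L'Hôpital's rule: differentiate numerator and denominator separately.
  f(x) = sinh(x)   ⇒   f'(x) = cosh(x)
  g(x) = atan(x)   ⇒   g'(x) = 1/(x^2 + 1)
  lim(x→0) f'(x)/g'(x) = lim(x→0) (cosh(x))/(1/(x^2 + 1))
  = 1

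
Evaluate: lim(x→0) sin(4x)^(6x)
This is an exponential indeterminate form.

For exponential indeterminate forms, take the natural log:
  Let L = lim(x→0) sin(4x)^(6x)
  Then ln(L) = lim(x→0) [exponent × ln(base)]
  Evaluate using L'Hôpital or standard limits, then exponentiate.
  L = 1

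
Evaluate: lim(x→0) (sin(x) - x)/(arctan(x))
This is a 0/0 indeterminate form.

Apply L'Hôpital's rule: differentiate numerator and denominator separately.
  f(x) = -x + sin(x)   ⇒   f'(x) = cos(x) - 1
  g(x) = atan(x)   ⇒   g'(x) = 1/(x^2 + 1)
  lim(x→0) f'(x)/g'(x) = lim(x→0) (cos(x) - 1)/(1/(x^2 + 1))
  = 0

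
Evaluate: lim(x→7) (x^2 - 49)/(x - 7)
This is a standard limit.

Factor or rationalize the expression:
  lim(x→7) (x^2 - 49)/(x - 7) = 14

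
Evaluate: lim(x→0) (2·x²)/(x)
This is a 0/0 indeterminate form.

Apply L'Hôpital's rule: differentiate numerator and denominator separately.
  f(x) = 2·x^2   ⇒   f'(x) = 4·x
  g(x) = x   ⇒   g'(x) = 1
  lim(x→0) f'(x)/g'(x) = lim(x→0) (4·x)/(1)
  = 0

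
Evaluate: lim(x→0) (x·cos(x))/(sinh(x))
This is a 0/0 indeterminate form.

Apply L'Hôpital's rule: differentiate numerator and denominator separately.
  f(x) = x·cos(x)   ⇒   f'(x) = -x·sin(x) + cos(x)
  g(x) = sinh(x)   ⇒   g'(x) = cosh(x)
  lim(x→0) f'(x)/g'(x) = lim(x→0) (-x·sin(x) + cos(x))/(cosh(x))
  = 1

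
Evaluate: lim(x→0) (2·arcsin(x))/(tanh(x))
This is a 0/0 indeterminate form.

Apply L'Hôpital's rule: differentiate numerator and denominator separately.
  f(x) = 2·asin(x)   ⇒   f'(x) = 2/sqrt(1 - x^2)
  g(x) = tanh(x)   ⇒   g'(x) = 1 - tanh(x)^2
  lim(x→0) f'(x)/g'(x) = lim(x→0) (2/sqrt(1 - x^2))/(1 - tanh(x)^2)
  = 2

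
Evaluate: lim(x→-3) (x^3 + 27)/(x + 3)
This is a standard limit.

Factor or rationalize the expression:
  lim(x→-3) (x^3 + 27)/(x + 3) = 27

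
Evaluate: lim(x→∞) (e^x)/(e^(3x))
This is an ∞/∞ indeterminate form.

Apply L'Hôpital's rule: differentiate numerator and denominator separately.
  f(x) = e^(x)   ⇒   f'(x) = e^(x)
  g(x) = e^(3·x)   ⇒   g'(x) = 3·e^(3·x)
  lim(x→∞) f'(x)/g'(x) = lim(x→∞) (e^(x))/(3·e^(3·x))
  = 0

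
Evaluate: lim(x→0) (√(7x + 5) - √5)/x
This is a standard limit.

Factor or rationalize the expression:
  lim(x→0) (√(7x + 5) - √5)/x = 7·sqrt(5)/10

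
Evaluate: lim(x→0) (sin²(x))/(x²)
This is a 0/0 indeterminate form.

Apply L'Hôpital's rule: differentiate numerator and denominator separately.
  f(x) = sin(x)^2   ⇒   f'(x) = 2·sin(x)·cos(x)
  g(x) = x^2   ⇒   g'(x) = 2·x
  lim(x→0) f'(x)/g'(x) = lim(x→0) (2·sin(x)·cos(x))/(2·x)
  = 1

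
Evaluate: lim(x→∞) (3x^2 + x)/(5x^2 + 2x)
This is an ∞/∞ indeterminate form.

Apply L'Hôpital's rule: differentiate numerator and denominator separately.
  f(x) = 3·x^2 + x   ⇒   f'(x) = 6·x + 1
  g(x) = 5·x^2 + 2·x   ⇒   g'(x) = 10·x + 2
  lim(x→∞) f'(x)/g'(x) = lim(x→∞) (6·x + 1)/(10·x + 2)
  = 3/5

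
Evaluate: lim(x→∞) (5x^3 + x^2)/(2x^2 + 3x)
This is an ∞/∞ indeterminate form.

Apply L'Hôpital's rule: differentiate numerator and denominator separately.
  f(x) = 5·x^3 + x^2   ⇒   f'(x) = 15·x^2 + 2·x
  g(x) = 2·x^2 + 3·x   ⇒   g'(x) = 4·x + 3
  lim(x→∞) f'(x)/g'(x) = lim(x→∞) (15·x^2 + 2·x)/(4·x + 3)
  = ∞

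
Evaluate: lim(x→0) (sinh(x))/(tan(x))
This is a 0/0 indeterminate form.

Apply L'Hôpital's rule: differentiate numerator and denominator separately.
  f(x) = sinh(x)   ⇒   f'(x) = cosh(x)
  g(x) = tan(x)   ⇒   g'(x) = tan(x)^2 + 1
  lim(x→0) f'(x)/g'(x) = lim(x→0) (cosh(x))/(tan(x)^2 + 1)
  = 1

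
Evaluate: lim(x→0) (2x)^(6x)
This is an exponential indeterminate form.

For exponential indeterminate forms, take the natural log:
  Let L = lim(x→0) (2x)^(6x)
  Then ln(L) = lim(x→0) [exponent × ln(base)]
  Evaluate using L'Hôpital or standard limits, then exponentiate.
  L = 1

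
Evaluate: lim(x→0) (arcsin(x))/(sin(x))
This is a 0/0 indeterminate form.

Apply L'Hôpital's rule: differentiate numerator and denominator separately.
  f(x) = asin(x)   ⇒   f'(x) = 1/sqrt(1 - x^2)
  g(x) = sin(x)   ⇒   g'(x) = cos(x)
  lim(x→0) f'(x)/g'(x) = lim(x→0) (1/sqrt(1 - x^2))/(cos(x))
  = 1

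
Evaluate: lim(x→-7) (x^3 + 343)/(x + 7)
This is a standard limit.

Factor or rationalize the expression:
  lim(x→-7) (x^3 + 343)/(x + 7) = 147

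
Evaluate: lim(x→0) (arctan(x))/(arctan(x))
This is a 0/0 indeterminate form.

Apply L'Hôpital's rule: differentiate numerator and denominator separately.
  f(x) = atan(x)   ⇒   f'(x) = 1/(x^2 + 1)
  g(x) = atan(x)   ⇒   g'(x) = 1/(x^2 + 1)
  lim(x→0) f'(x)/g'(x) = lim(x→0) (1/(x^2 + 1))/(1/(x^2 + 1))
  = 1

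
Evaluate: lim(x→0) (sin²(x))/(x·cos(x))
This is a 0/0 indeterminate form.

Apply L'Hôpital's rule: differentiate numerator and denominator separately.
  f(x) = sin(x)^2   ⇒   f'(x) = 2·sin(x)·cos(x)
  g(x) = x·cos(x)   ⇒   g'(x) = -x·sin(x) + cos(x)
  lim(x→0) f'(x)/g'(x) = lim(x→0) (2·sin(x)·cos(x))/(-x·sin(x) + cos(x))
  = 0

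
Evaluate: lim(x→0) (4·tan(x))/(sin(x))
This is a 0/0 indeterminate form.

Apply L'Hôpital's rule: differentiate numerator and denominator separately.
  f(x) = 4·tan(x)   ⇒   f'(x) = 4·tan(x)^2 + 4
  g(x) = sin(x)   ⇒   g'(x) = cos(x)
  lim(x→0) f'(x)/g'(x) = lim(x→0) (4·tan(x)^2 + 4)/(cos(x))
  = 4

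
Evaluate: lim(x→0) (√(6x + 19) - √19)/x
This is a standard limit.

Factor or rationalize the expression:
  lim(x→0) (√(6x + 19) - √19)/x = 3·sqrt(19)/19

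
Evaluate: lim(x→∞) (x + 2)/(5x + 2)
This is an ∞/∞ indeterminate form.

Apply L'Hôpital's rule: differentiate numerator and denominator separately.
  f(x) = x + 2   ⇒   f'(x) = 1
  g(x) = 5·x + 2   ⇒   g'(x) = 5
  lim(x→∞) f'(x)/g'(x) = lim(x→∞) (1)/(5)
  = 1/5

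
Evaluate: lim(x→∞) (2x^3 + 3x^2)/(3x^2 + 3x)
This is an ∞/∞ indeterminate form.

Apply L'Hôpital's rule: differentiate numerator and denominator separately.
  f(x) = 2·x^3 + 3·x^2   ⇒   f'(x) = 6·x^2 + 6·x
  g(x) = 3·x^2 + 3·x   ⇒   g'(x) = 6·x + 3
  lim(x→∞) f'(x)/g'(x) = lim(x→∞) (6·x^2 + 6·x)/(6·x + 3)
  = ∞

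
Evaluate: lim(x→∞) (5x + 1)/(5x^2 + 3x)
This is an ∞/∞ indeterminate form.

Apply L'Hôpital's rule: differentiate numerator and denominator separately.
  f(x) = 5·x + 1   ⇒   f'(x) = 5
  g(x) = 5·x^2 + 3·x   ⇒   g'(x) = 10·x + 3
  lim(x→∞) f'(x)/g'(x) = lim(x→∞) (5)/(10·x + 3)
  = 0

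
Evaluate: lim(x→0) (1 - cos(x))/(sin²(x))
This is a 0/0 indeterminate form.

Apply L'Hôpital's rule: differentiate numerator and denominator separately.
  f(x) = 1 - cos(x)   ⇒   f'(x) = sin(x)
  g(x) = sin(x)^2   ⇒   g'(x) = 2·sin(x)·cos(x)
  lim(x→0) f'(x)/g'(x) = lim(x→0) (sin(x))/(2·sin(x)·cos(x))
  = 1/2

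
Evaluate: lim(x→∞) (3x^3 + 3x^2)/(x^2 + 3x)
This is an ∞/∞ indeterminate form.

Apply L'Hôpital's rule: differentiate numerator and denominator separately.
  f(x) = 3·x^3 + 3·x^2   ⇒   f'(x) = 9·x^2 + 6·x
  g(x) = x^2 + 3·x   ⇒   g'(x) = 2·x + 3
  lim(x→∞) f'(x)/g'(x) = lim(x→∞) (9·x^2 + 6·x)/(2·x + 3)
  = ∞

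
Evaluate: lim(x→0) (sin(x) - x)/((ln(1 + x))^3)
This is a 0/0 indeterminate form.

Apply L'Hôpital's rule: differentiate numerator and denominator separately.
  f(x) = -x + sin(x)   ⇒   f'(x) = cos(x) - 1
  g(x) = ln(x + 1)^3   ⇒   g'(x) = 3·ln(x + 1)^2/(x + 1)
  lim(x→0) f'(x)/g'(x) = lim(x→0) (cos(x) - 1)/(3·ln(x + 1)^2/(x + 1))
  = -1/6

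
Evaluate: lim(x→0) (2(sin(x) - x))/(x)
This is a 0/0 indeterminate form.

Apply L'Hôpital's rule: differentiate numerator and denominator separately.
  f(x) = -2·x + 2·sin(x)   ⇒   f'(x) = 2·cos(x) - 2
  g(x) = x   ⇒   g'(x) = 1
  lim(x→0) f'(x)/g'(x) = lim(x→0) (2·cos(x) - 2)/(1)
  = 0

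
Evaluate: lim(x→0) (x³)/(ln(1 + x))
This is a 0/0 indeterminate form.

Apply L'Hôpital's rule: differentiate numerator and denominator separately.
  f(x) = x^3   ⇒   f'(x) = 3·x^2
  g(x) = ln(x + 1)   ⇒   g'(x) = 1/(x + 1)
  lim(x→0) f'(x)/g'(x) = lim(x→0) (3·x^2)/(1/(x + 1))
  = 0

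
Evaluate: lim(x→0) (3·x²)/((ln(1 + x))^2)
This is a 0/0 indeterminate form.

Apply L'Hôpital's rule: differentiate numerator and denominator separately.
  f(x) = 3·x^2   ⇒   f'(x) = 6·x
  g(x) = ln(x + 1)^2   ⇒   g'(x) = 2·ln(x + 1)/(x + 1)
  lim(x→0) f'(x)/g'(x) = lim(x→0) (6·x)/(2·ln(x + 1)/(x + 1))
  = 3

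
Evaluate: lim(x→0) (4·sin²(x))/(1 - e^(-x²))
This is a 0/0 indeterminate form.

Apply L'Hôpital's rule: differentiate numerator and denominator separately.
  f(x) = 4·sin(x)^2   ⇒   f'(x) = 8·sin(x)·cos(x)
  g(x) = 1 - e^(-x^2)   ⇒   g'(x) = 2·x·e^(-x^2)
  lim(x→0) f'(x)/g'(x) = lim(x→0) (8·sin(x)·cos(x))/(2·x·e^(-x^2))
  = 4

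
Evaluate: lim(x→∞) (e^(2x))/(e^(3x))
This is an ∞/∞ indeterminate form.

Apply L'Hôpital's rule: differentiate numerator and denominator separately.
  f(x) = e^(2·x)   ⇒   f'(x) = 2·e^(2·x)
  g(x) = e^(3·x)   ⇒   g'(x) = 3·e^(3·x)
  lim(x→∞) f'(x)/g'(x) = lim(x→∞) (2·e^(2·x))/(3·e^(3·x))
  = 0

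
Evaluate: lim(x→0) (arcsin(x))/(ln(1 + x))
This is a 0/0 indeterminate form.

Apply L'Hôpital's rule: differentiate numerator and denominator separately.
  f(x) = asin(x)   ⇒   f'(x) = 1/sqrt(1 - x^2)
  g(x) = ln(x + 1)   ⇒   g'(x) = 1/(x + 1)
  lim(x→0) f'(x)/g'(x) = lim(x→0) (1/sqrt(1 - x^2))/(1/(x + 1))
  = 1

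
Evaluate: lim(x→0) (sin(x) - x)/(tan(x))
This is a 0/0 indeterminate form.

Apply L'Hôpital's rule: differentiate numerator and denominator separately.
  f(x) = -x + sin(x)   ⇒   f'(x) = cos(x) - 1
  g(x) = tan(x)   ⇒   g'(x) = tan(x)^2 + 1
  lim(x→0) f'(x)/g'(x) = lim(x→0) (cos(x) - 1)/(tan(x)^2 + 1)
  = 0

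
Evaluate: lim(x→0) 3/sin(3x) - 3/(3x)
This is an ∞-∞ indeterminate form.

Combine fractions or rationalize to convert ∞-∞ to 0/0 form:
  lim(x→0) 3/sin(3x) - 3/(3x) = 0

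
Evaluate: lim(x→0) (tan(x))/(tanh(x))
This is a 0/0 indeterminate form.

Apply L'Hôpital's rule: differentiate numerator and denominator separately.
  f(x) = tan(x)   ⇒   f'(x) = tan(x)^2 + 1
  g(x) = tanh(x)   ⇒   g'(x) = 1 - tanh(x)^2
  lim(x→0) f'(x)/g'(x) = lim(x→0) (tan(x)^2 + 1)/(1 - tanh(x)^2)
  = 1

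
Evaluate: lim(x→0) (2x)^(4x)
This is an exponential indeterminate form.

For exponential indeterminate forms, take the natural log:
  Let L = lim(x→0) (2x)^(4x)
  Then ln(L) = lim(x→0) [exponent × ln(base)]
  Evaluate using L'Hôpital or standard limits, then exponentiate.
  L = 1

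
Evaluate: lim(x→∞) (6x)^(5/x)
This is an exponential indeterminate form.

For exponential indeterminate forms, take the natural log:
  Let L = lim(x→∞) (6x)^(5/x)
  Then ln(L) = lim(x→∞) [exponent × ln(base)]
  Evaluate using L'Hôpital or standard limits, then exponentiate.
  L = 1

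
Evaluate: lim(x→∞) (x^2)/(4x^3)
This is an ∞/∞ indeterminate form.

Apply L'Hôpital's rule: differentiate numerator and denominator separately.
  f(x) = x^2   ⇒   f'(x) = 2·x
  g(x) = 4·x^3   ⇒   g'(x) = 12·x^2
  lim(x→∞) f'(x)/g'(x) = lim(x→∞) (2·x)/(12·x^2)
  = 0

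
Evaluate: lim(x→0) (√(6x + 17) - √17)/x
This is a standard limit.

Factor or rationalize the expression:
  lim(x→0) (√(6x + 17) - √17)/x = 3·sqrt(17)/17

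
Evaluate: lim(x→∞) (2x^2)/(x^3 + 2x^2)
This is an ∞/∞ indeterminate form.

Apply L'Hôpital's rule: differentiate numerator and denominator separately.
  f(x) = 2·x^2   ⇒   f'(x) = 4·x
  g(x) = x^3 + 2·x^2   ⇒   g'(x) = 3·x^2 + 4·x
  lim(x→∞) f'(x)/g'(x) = lim(x→∞) (4·x)/(3·x^2 + 4·x)
  = 0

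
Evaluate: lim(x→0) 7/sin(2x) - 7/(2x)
This is an ∞-∞ indeterminate form.

Combine fractions or rationalize to convert ∞-∞ to 0/0 form:
  lim(x→0) 7/sin(2x) - 7/(2x) = 0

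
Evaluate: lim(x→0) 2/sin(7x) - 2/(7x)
This is an ∞-∞ indeterminate form.

Combine fractions or rationalize to convert ∞-∞ to 0/0 form:
  lim(x→0) 2/sin(7x) - 2/(7x) = 0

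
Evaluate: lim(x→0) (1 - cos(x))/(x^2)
This is a 0/0 indeterminate form.

Apply L'Hôpital's rule: differentiate numerator and denominator separately.
  f(x) = 1 - cos(x)   ⇒   f'(x) = sin(x)
  g(x) = x^2   ⇒   g'(x) = 2·x
  lim(x→0) f'(x)/g'(x) = lim(x→0) (sin(x))/(2·x)
  = 1/2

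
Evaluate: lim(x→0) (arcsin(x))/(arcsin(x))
This is a 0/0 indeterminate form.

Apply L'Hôpital's rule: differentiate numerator and denominator separately.
  f(x) = asin(x)   ⇒   f'(x) = 1/sqrt(1 - x^2)
  g(x) = asin(x)   ⇒   g'(x) = 1/sqrt(1 - x^2)
  lim(x→0) f'(x)/g'(x) = lim(x→0) (1/sqrt(1 - x^2))/(1/sqrt(1 - x^2))
  = 1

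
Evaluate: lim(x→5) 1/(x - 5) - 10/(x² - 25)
This is an ∞-∞ indeterminate form.

Combine fractions or rationalize to convert ∞-∞ to 0/0 form:
  lim(x→5) 1/(x - 5) - 10/(x² - 25) = 1/10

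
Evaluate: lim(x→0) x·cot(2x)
This is a 0·∞ indeterminate form.

Rewrite 0·∞ as a quotient (0/0 or ∞/∞ form), then apply L'Hôpital's rule:
  lim(x→0) x·cot(2x) = 1/2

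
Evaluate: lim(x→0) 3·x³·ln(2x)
This is a 0·∞ indeterminate form.

Rewrite 0·∞ as a quotient (0/0 or ∞/∞ form), then apply L'Hôpital's rule:
  lim(x→0) 3·x³·ln(2x) = 0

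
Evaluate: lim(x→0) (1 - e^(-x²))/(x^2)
This is a 0/0 indeterminate form.

Apply L'Hôpital's rule: differentiate numerator and denominator separately.
  f(x) = 1 - e^(-x^2)   ⇒   f'(x) = 2·x·e^(-x^2)
  g(x) = x^2   ⇒   g'(x) = 2·x
  lim(x→0) f'(x)/g'(x) = lim(x→0) (2·x·e^(-x^2))/(2·x)
  = 1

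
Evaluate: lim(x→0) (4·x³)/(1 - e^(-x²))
This is a 0/0 indeterminate form.

Apply L'Hôpital's rule: differentiate numerator and denominator separately.
  f(x) = 4·x^3   ⇒   f'(x) = 12·x^2
  g(x) = 1 - e^(-x^2)   ⇒   g'(x) = 2·x·e^(-x^2)
  lim(x→0) f'(x)/g'(x) = lim(x→0) (12·x^2)/(2·x·e^(-x^2))
  = 0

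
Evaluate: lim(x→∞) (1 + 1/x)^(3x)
This is an exponential indeterminate form.

For exponential indeterminate forms, take the natural log:
  Let L = lim(x→∞) (1 + 1/x)^(3x)
  Then ln(L) = lim(x→∞) [exponent × ln(base)]
  Evaluate using L'Hôpital or standard limits, then exponentiate.
  L = e^(3)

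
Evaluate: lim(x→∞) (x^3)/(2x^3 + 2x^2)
This is an ∞/∞ indeterminate form.

Apply L'Hôpital's rule: differentiate numerator and denominator separately.
  f(x) = x^3   ⇒   f'(x) = 3·x^2
  g(x) = 2·x^3 + 2·x^2   ⇒   g'(x) = 6·x^2 + 4·x
  lim(x→∞) f'(x)/g'(x) = lim(x→∞) (3·x^2)/(6·x^2 + 4·x)
  = 1/2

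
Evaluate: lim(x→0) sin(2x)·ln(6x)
This is a 0·∞ indeterminate form.

Rewrite 0·∞ as a quotient (0/0 or ∞/∞ form), then apply L'Hôpital's rule:
  lim(x→0) sin(2x)·ln(6x) = 0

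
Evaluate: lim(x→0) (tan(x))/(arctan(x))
This is a 0/0 indeterminate form.

Apply L'Hôpital's rule: differentiate numerator and denominator separately.
  f(x) = tan(x)   ⇒   f'(x) = tan(x)^2 + 1
  g(x) = atan(x)   ⇒   g'(x) = 1/(x^2 + 1)
  lim(x→0) f'(x)/g'(x) = lim(x→0) (tan(x)^2 + 1)/(1/(x^2 + 1))
  = 1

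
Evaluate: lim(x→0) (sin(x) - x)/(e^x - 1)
This is a 0/0 indeterminate form.

Apply L'Hôpital's rule: differentiate numerator and denominator separately.
  f(x) = -x + sin(x)   ⇒   f'(x) = cos(x) - 1
  g(x) = e^(x) - 1   ⇒   g'(x) = e^(x)
  lim(x→0) f'(x)/g'(x) = lim(x→0) (cos(x) - 1)/(e^(x))
  = 0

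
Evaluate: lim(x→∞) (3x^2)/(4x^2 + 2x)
This is an ∞/∞ indeterminate form.

Apply L'Hôpital's rule: differentiate numerator and denominator separately.
  f(x) = 3·x^2   ⇒   f'(x) = 6·x
  g(x) = 4·x^2 + 2·x   ⇒   g'(x) = 8·x + 2
  lim(x→∞) f'(x)/g'(x) = lim(x→∞) (6·x)/(8·x + 2)
  = 3/4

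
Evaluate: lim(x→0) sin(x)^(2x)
This is an exponential indeterminate form.

For exponential indeterminate forms, take the natural log:
  Let L = lim(x→0) sin(x)^(2x)
  Then ln(L) = lim(x→0) [exponent × ln(base)]
  Evaluate using L'Hôpital or standard limits, then exponentiate.
  L = 1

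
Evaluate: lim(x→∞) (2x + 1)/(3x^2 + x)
This is an ∞/∞ indeterminate form.

Apply L'Hôpital's rule: differentiate numerator and denominator separately.
  f(x) = 2·x + 1   ⇒   f'(x) = 2
  g(x) = 3·x^2 + x   ⇒   g'(x) = 6·x + 1
  lim(x→∞) f'(x)/g'(x) = lim(x→∞) (2)/(6·x + 1)
  = 0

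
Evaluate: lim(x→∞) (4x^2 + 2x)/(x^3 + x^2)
This is an ∞/∞ indeterminate form.

Apply L'Hôpital's rule: differentiate numerator and denominator separately.
  f(x) = 4·x^2 + 2·x   ⇒   f'(x) = 8·x + 2
  g(x) = x^3 + x^2   ⇒   g'(x) = 3·x^2 + 2·x
  lim(x→∞) f'(x)/g'(x) = lim(x→∞) (8·x + 2)/(3·x^2 + 2·x)
  = 0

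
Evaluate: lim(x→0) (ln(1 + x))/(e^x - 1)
This is a 0/0 indeterminate form.

Apply L'Hôpital's rule: differentiate numerator and denominator separately.
  f(x) = ln(x + 1)   ⇒   f'(x) = 1/(x + 1)
  g(x) = e^(x) - 1   ⇒   g'(x) = e^(x)
  lim(x→0) f'(x)/g'(x) = lim(x→0) (1/(x + 1))/(e^(x))
  = 1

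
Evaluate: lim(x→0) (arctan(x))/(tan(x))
This is a 0/0 indeterminate form.

Apply L'Hôpital's rule: differentiate numerator and denominator separately.
  f(x) = atan(x)   ⇒   f'(x) = 1/(x^2 + 1)
  g(x) = tan(x)   ⇒   g'(x) = tan(x)^2 + 1
  lim(x→0) f'(x)/g'(x) = lim(x→0) (1/(x^2 + 1))/(tan(x)^2 + 1)
  = 1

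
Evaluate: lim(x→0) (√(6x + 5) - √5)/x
This is a standard limit.

Factor or rationalize the expression:
  lim(x→0) (√(6x + 5) - √5)/x = 3·sqrt(5)/5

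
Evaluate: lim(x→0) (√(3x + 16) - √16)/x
This is a standard limit.

Factor or rationalize the expression:
  lim(x→0) (√(3x + 16) - √16)/x = 3/8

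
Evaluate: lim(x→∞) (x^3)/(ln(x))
This is an ∞/∞ indeterminate form.

Apply L'Hôpital's rule: differentiate numerator and denominator separately.
  f(x) = x^3   ⇒   f'(x) = 3·x^2
  g(x) = ln(x)   ⇒   g'(x) = 1/x
  lim(x→∞) f'(x)/g'(x) = lim(x→∞) (3·x^2)/(1/x)
  = ∞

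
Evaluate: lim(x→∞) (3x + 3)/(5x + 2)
This is an ∞/∞ indeterminate form.

Apply L'Hôpital's rule: differentiate numerator and denominator separately.
  f(x) = 3·x + 3   ⇒   f'(x) = 3
  g(x) = 5·x + 2   ⇒   g'(x) = 5
  lim(x→∞) f'(x)/g'(x) = lim(x→∞) (3)/(5)
  = 3/5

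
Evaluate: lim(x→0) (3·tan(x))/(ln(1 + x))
This is a 0/0 indeterminate form.

Apply L'Hôpital's rule: differentiate numerator and denominator separately.
  f(x) = 3·tan(x)   ⇒   f'(x) = 3·tan(x)^2 + 3
  g(x) = ln(x + 1)   ⇒   g'(x) = 1/(x + 1)
  lim(x→0) f'(x)/g'(x) = lim(x→0) (3·tan(x)^2 + 3)/(1/(x + 1))
  = 3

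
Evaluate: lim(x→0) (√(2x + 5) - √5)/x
This is a standard limit.

Factor or rationalize the expression:
  lim(x→0) (√(2x + 5) - √5)/x = sqrt(5)/5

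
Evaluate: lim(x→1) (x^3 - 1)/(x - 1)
This is a standard limit.

Factor or rationalize the expression:
  lim(x→1) (x^3 - 1)/(x - 1) = 3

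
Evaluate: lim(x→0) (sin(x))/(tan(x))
This is a 0/0 indeterminate form.

Apply L'Hôpital's rule: differentiate numerator and denominator separately.
  f(x) = sin(x)   ⇒   f'(x) = cos(x)
  g(x) = tan(x)   ⇒   g'(x) = tan(x)^2 + 1
  lim(x→0) f'(x)/g'(x) = lim(x→0) (cos(x))/(tan(x)^2 + 1)
  = 1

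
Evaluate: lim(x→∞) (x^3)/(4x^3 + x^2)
This is an ∞/∞ indeterminate form.

Apply L'Hôpital's rule: differentiate numerator and denominator separately.
  f(x) = x^3   ⇒   f'(x) = 3·x^2
  g(x) = 4·x^3 + x^2   ⇒   g'(x) = 12·x^2 + 2·x
  lim(x→∞) f'(x)/g'(x) = lim(x→∞) (3·x^2)/(12·x^2 + 2·x)
  = 1/4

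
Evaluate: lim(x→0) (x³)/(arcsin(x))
This is a 0/0 indeterminate form.

Apply L'Hôpital's rule: differentiate numerator and denominator separately.
  f(x) = x^3   ⇒   f'(x) = 3·x^2
  g(x) = asin(x)   ⇒   g'(x) = 1/sqrt(1 - x^2)
  lim(x→0) f'(x)/g'(x) = lim(x→0) (3·x^2)/(1/sqrt(1 - x^2))
  = 0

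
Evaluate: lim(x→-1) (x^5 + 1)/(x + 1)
This is a standard limit.

Factor or rationalize the expression:
  lim(x→-1) (x^5 + 1)/(x + 1) = 5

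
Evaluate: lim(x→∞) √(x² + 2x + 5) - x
This is an ∞-∞ indeterminate form.

Combine fractions or rationalize to convert ∞-∞ to 0/0 form:
  lim(x→∞) √(x² + 2x + 5) - x = 1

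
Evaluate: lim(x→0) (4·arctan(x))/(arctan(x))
This is a 0/0 indeterminate form.

Apply L'Hôpital's rule: differentiate numerator and denominator separately.
  f(x) = 4·atan(x)   ⇒   f'(x) = 4/(x^2 + 1)
  g(x) = atan(x)   ⇒   g'(x) = 1/(x^2 + 1)
  lim(x→0) f'(x)/g'(x) = lim(x→0) (4/(x^2 + 1))/(1/(x^2 + 1))
  = 4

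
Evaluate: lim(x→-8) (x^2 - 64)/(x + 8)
This is a standard limit.

Factor or rationalize the expression:
  lim(x→-8) (x^2 - 64)/(x + 8) = -16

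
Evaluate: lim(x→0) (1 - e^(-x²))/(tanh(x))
This is a 0/0 indeterminate form.

Apply L'Hôpital's rule: differentiate numerator and denominator separately.
  f(x) = 1 - e^(-x^2)   ⇒   f'(x) = 2·x·e^(-x^2)
  g(x) = tanh(x)   ⇒   g'(x) = 1 - tanh(x)^2
  lim(x→0) f'(x)/g'(x) = lim(x→0) (2·x·e^(-x^2))/(1 - tanh(x)^2)
  = 0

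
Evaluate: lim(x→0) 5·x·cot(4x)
This is a 0·∞ indeterminate form.

Rewrite 0·∞ as a quotient (0/0 or ∞/∞ form), then apply L'Hôpital's rule:
  lim(x→0) 5·x·cot(4x) = 5/4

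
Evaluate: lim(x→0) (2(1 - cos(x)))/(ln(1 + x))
This is a 0/0 indeterminate form.

Apply L'Hôpital's rule: differentiate numerator and denominator separately.
  f(x) = 2 - 2·cos(x)   ⇒   f'(x) = 2·sin(x)
  g(x) = ln(x + 1)   ⇒   g'(x) = 1/(x + 1)
  lim(x→0) f'(x)/g'(x) = lim(x→0) (2·sin(x))/(1/(x + 1))
  = 0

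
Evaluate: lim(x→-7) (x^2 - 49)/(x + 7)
This is a standard limit.

Factor or rationalize the expression:
  lim(x→-7) (x^2 - 49)/(x + 7) = -14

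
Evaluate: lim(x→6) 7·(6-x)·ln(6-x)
This is a 0·∞ indeterminate form.

Rewrite 0·∞ as a quotient (0/0 or ∞/∞ form), then apply L'Hôpital's rule:
  lim(x→6) 7·(6-x)·ln(6-x) = 0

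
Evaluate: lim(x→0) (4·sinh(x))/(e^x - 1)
This is a 0/0 indeterminate form.

Apply L'Hôpital's rule: differentiate numerator and denominator separately.
  f(x) = 4·sinh(x)   ⇒   f'(x) = 4·cosh(x)
  g(x) = e^(x) - 1   ⇒   g'(x) = e^(x)
  lim(x→0) f'(x)/g'(x) = lim(x→0) (4·cosh(x))/(e^(x))
  = 4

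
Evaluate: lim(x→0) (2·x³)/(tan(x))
This is a 0/0 indeterminate form.

Apply L'Hôpital's rule: differentiate numerator and denominator separately.
  f(x) = 2·x^3   ⇒   f'(x) = 6·x^2
  g(x) = tan(x)   ⇒   g'(x) = tan(x)^2 + 1
  lim(x→0) f'(x)/g'(x) = lim(x→0) (6·x^2)/(tan(x)^2 + 1)
  = 0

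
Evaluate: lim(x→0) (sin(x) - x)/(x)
This is a 0/0 indeterminate form.

Apply L'Hôpital's rule: differentiate numerator and denominator separately.
  f(x) = -x + sin(x)   ⇒   f'(x) = cos(x) - 1
  g(x) = x   ⇒   g'(x) = 1
  lim(x→0) f'(x)/g'(x) = lim(x→0) (cos(x) - 1)/(1)
  = 0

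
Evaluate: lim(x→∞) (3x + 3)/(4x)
This is an ∞/∞ indeterminate form.

Apply L'Hôpital's rule: differentiate numerator and denominator separately.
  f(x) = 3·x + 3   ⇒   f'(x) = 3
  g(x) = 4·x   ⇒   g'(x) = 4
  lim(x→∞) f'(x)/g'(x) = lim(x→∞) (3)/(4)
  = 3/4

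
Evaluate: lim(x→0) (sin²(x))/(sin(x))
This is a 0/0 indeterminate form.

Apply L'Hôpital's rule: differentiate numerator and denominator separately.
  f(x) = sin(x)^2   ⇒   f'(x) = 2·sin(x)·cos(x)
  g(x) = sin(x)   ⇒   g'(x) = cos(x)
  lim(x→0) f'(x)/g'(x) = lim(x→0) (2·sin(x)·cos(x))/(cos(x))
  = 0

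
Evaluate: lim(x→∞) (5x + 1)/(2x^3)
This is an ∞/∞ indeterminate form.

Apply L'Hôpital's rule: differentiate numerator and denominator separately.
  f(x) = 5·x + 1   ⇒   f'(x) = 5
  g(x) = 2·x^3   ⇒   g'(x) = 6·x^2
  lim(x→∞) f'(x)/g'(x) = lim(x→∞) (5)/(6·x^2)
  = 0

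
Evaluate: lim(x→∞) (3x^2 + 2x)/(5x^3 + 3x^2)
This is an ∞/∞ indeterminate form.

Apply L'Hôpital's rule: differentiate numerator and denominator separately.
  f(x) = 3·x^2 + 2·x   ⇒   f'(x) = 6·x + 2
  g(x) = 5·x^3 + 3·x^2   ⇒   g'(x) = 15·x^2 + 6·x
  lim(x→∞) f'(x)/g'(x) = lim(x→∞) (6·x + 2)/(15·x^2 + 6·x)
  = 0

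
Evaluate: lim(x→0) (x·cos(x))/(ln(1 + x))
This is a 0/0 indeterminate form.

Apply L'Hôpital's rule: differentiate numerator and denominator separately.
  f(x) = x·cos(x)   ⇒   f'(x) = -x·sin(x) + cos(x)
  g(x) = ln(x + 1)   ⇒   g'(x) = 1/(x + 1)
  lim(x→0) f'(x)/g'(x) = lim(x→0) (-x·sin(x) + cos(x))/(1/(x + 1))
  = 1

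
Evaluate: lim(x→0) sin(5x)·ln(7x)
This is a 0·∞ indeterminate form.

Rewrite 0·∞ as a quotient (0/0 or ∞/∞ form), then apply L'Hôpital's rule:
  lim(x→0) sin(5x)·ln(7x) = 0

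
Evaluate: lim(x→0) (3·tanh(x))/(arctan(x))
This is a 0/0 indeterminate form.

Apply L'Hôpital's rule: differentiate numerator and denominator separately.
  f(x) = 3·tanh(x)   ⇒   f'(x) = 3 - 3·tanh(x)^2
  g(x) = atan(x)   ⇒   g'(x) = 1/(x^2 + 1)
  lim(x→0) f'(x)/g'(x) = lim(x→0) (3 - 3·tanh(x)^2)/(1/(x^2 + 1))
  = 3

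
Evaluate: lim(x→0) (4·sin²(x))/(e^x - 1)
This is a 0/0 indeterminate form.

Apply L'Hôpital's rule: differentiate numerator and denominator separately.
  f(x) = 4·sin(x)^2   ⇒   f'(x) = 8·sin(x)·cos(x)
  g(x) = e^(x) - 1   ⇒   g'(x) = e^(x)
  lim(x→0) f'(x)/g'(x) = lim(x→0) (8·sin(x)·cos(x))/(e^(x))
  = 0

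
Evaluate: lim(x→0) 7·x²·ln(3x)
This is a 0·∞ indeterminate form.

Rewrite 0·∞ as a quotient (0/0 or ∞/∞ form), then apply L'Hôpital's rule:
  lim(x→0) 7·x²·ln(3x) = 0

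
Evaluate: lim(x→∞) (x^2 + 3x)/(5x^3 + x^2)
This is an ∞/∞ indeterminate form.

Apply L'Hôpital's rule: differentiate numerator and denominator separately.
  f(x) = x^2 + 3·x   ⇒   f'(x) = 2·x + 3
  g(x) = 5·x^3 + x^2   ⇒   g'(x) = 15·x^2 + 2·x
  lim(x→∞) f'(x)/g'(x) = lim(x→∞) (2·x + 3)/(15·x^2 + 2·x)
  = 0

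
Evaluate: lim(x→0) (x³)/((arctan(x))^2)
This is a 0/0 indeterminate form.

Apply L'Hôpital's rule: differentiate numerator and denominator separately.
  f(x) = x^3   ⇒   f'(x) = 3·x^2
  g(x) = atan(x)^2   ⇒   g'(x) = 2·atan(x)/(x^2 + 1)
  lim(x→0) f'(x)/g'(x) = lim(x→0) (3·x^2)/(2·atan(x)/(x^2 + 1))
  = 0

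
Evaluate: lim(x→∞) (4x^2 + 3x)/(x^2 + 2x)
This is an ∞/∞ indeterminate form.

Apply L'Hôpital's rule: differentiate numerator and denominator separately.
  f(x) = 4·x^2 + 3·x   ⇒   f'(x) = 8·x + 3
  g(x) = x^2 + 2·x   ⇒   g'(x) = 2·x + 2
  lim(x→∞) f'(x)/g'(x) = lim(x→∞) (8·x + 3)/(2·x + 2)
  = 4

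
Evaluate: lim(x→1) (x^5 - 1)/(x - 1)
This is a standard limit.

Factor or rationalize the expression:
  lim(x→1) (x^5 - 1)/(x - 1) = 5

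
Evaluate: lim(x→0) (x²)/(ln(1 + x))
This is a 0/0 indeterminate form.

Apply L'Hôpital's rule: differentiate numerator and denominator separately.
  f(x) = x^2   ⇒   f'(x) = 2·x
  g(x) = ln(x + 1)   ⇒   g'(x) = 1/(x + 1)
  lim(x→0) f'(x)/g'(x) = lim(x→0) (2·x)/(1/(x + 1))
  = 0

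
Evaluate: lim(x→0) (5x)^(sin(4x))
This is an exponential indeterminate form.

For exponential indeterminate forms, take the natural log:
  Let L = lim(x→0) (5x)^(sin(4x))
  Then ln(L) = lim(x→0) [exponent × ln(base)]
  Evaluate using L'Hôpital or standard limits, then exponentiate.
  L = 1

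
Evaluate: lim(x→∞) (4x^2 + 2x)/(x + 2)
This is an ∞/∞ indeterminate form.

Apply L'Hôpital's rule: differentiate numerator and denominator separately.
  f(x) = 4·x^2 + 2·x   ⇒   f'(x) = 8·x + 2
  g(x) = x + 2   ⇒   g'(x) = 1
  lim(x→∞) f'(x)/g'(x) = lim(x→∞) (8·x + 2)/(1)
  = ∞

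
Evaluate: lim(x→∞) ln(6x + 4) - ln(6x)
This is an ∞-∞ indeterminate form.

Combine fractions or rationalize to convert ∞-∞ to 0/0 form:
  lim(x→∞) ln(6x + 4) - ln(6x) = 0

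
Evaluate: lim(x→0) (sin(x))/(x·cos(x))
This is a 0/0 indeterminate form.

Apply L'Hôpital's rule: differentiate numerator and denominator separately.
  f(x) = sin(x)   ⇒   f'(x) = cos(x)
  g(x) = x·cos(x)   ⇒   g'(x) = -x·sin(x) + cos(x)
  lim(x→0) f'(x)/g'(x) = lim(x→0) (cos(x))/(-x·sin(x) + cos(x))
  = 1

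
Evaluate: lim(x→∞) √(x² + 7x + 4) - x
This is an ∞-∞ indeterminate form.

Combine fractions or rationalize to convert ∞-∞ to 0/0 form:
  lim(x→∞) √(x² + 7x + 4) - x = 7/2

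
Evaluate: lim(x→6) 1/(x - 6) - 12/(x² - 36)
This is an ∞-∞ indeterminate form.

Combine fractions or rationalize to convert ∞-∞ to 0/0 form:
  lim(x→6) 1/(x - 6) - 12/(x² - 36) = 1/12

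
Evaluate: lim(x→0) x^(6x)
This is an exponential indeterminate form.

For exponential indeterminate forms, take the natural log:
  Let L = lim(x→0) x^(6x)
  Then ln(L) = lim(x→0) [exponent × ln(base)]
  Evaluate using L'Hôpital or standard limits, then exponentiate.
  L = 1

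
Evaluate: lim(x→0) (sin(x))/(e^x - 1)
This is a 0/0 indeterminate form.

Apply L'Hôpital's rule: differentiate numerator and denominator separately.
  f(x) = sin(x)   ⇒   f'(x) = cos(x)
  g(x) = e^(x) - 1   ⇒   g'(x) = e^(x)
  lim(x→0) f'(x)/g'(x) = lim(x→0) (cos(x))/(e^(x))
  = 1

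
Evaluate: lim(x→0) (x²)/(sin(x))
This is a 0/0 indeterminate form.

Apply L'Hôpital's rule: differentiate numerator and denominator separately.
  f(x) = x^2   ⇒   f'(x) = 2·x
  g(x) = sin(x)   ⇒   g'(x) = cos(x)
  lim(x→0) f'(x)/g'(x) = lim(x→0) (2·x)/(cos(x))
  = 0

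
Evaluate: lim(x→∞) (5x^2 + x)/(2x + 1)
This is an ∞/∞ indeterminate form.

Apply L'Hôpital's rule: differentiate numerator and denominator separately.
  f(x) = 5·x^2 + x   ⇒   f'(x) = 10·x + 1
  g(x) = 2·x + 1   ⇒   g'(x) = 2
  lim(x→∞) f'(x)/g'(x) = lim(x→∞) (10·x + 1)/(2)
  = ∞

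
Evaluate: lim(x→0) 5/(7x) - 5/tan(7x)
This is an ∞-∞ indeterminate form.

Combine fractions or rationalize to convert ∞-∞ to 0/0 form:
  lim(x→0) 5/(7x) - 5/tan(7x) = 0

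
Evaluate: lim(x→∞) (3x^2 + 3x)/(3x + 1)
This is an ∞/∞ indeterminate form.

Apply L'Hôpital's rule: differentiate numerator and denominator separately.
  f(x) = 3·x^2 + 3·x   ⇒   f'(x) = 6·x + 3
  g(x) = 3·x + 1   ⇒   g'(x) = 3
  lim(x→∞) f'(x)/g'(x) = lim(x→∞) (6·x + 3)/(3)
  = ∞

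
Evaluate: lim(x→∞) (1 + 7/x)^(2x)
This is an exponential indeterminate form.

For exponential indeterminate forms, take the natural log:
  Let L = lim(x→∞) (1 + 7/x)^(2x)
  Then ln(L) = lim(x→∞) [exponent × ln(base)]
  Evaluate using L'Hôpital or standard limits, then exponentiate.
  L = e^(14)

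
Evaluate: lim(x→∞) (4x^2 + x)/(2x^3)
This is an ∞/∞ indeterminate form.

Apply L'Hôpital's rule: differentiate numerator and denominator separately.
  f(x) = 4·x^2 + x   ⇒   f'(x) = 8·x + 1
  g(x) = 2·x^3   ⇒   g'(x) = 6·x^2
  lim(x→∞) f'(x)/g'(x) = lim(x→∞) (8·x + 1)/(6·x^2)
  = 0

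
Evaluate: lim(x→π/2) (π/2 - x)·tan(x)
This is a 0·∞ indeterminate form.

Rewrite 0·∞ as a quotient (0/0 or ∞/∞ form), then apply L'Hôpital's rule:
  lim(x→π/2) (π/2 - x)·tan(x) = 1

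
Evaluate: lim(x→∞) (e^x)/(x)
This is an ∞/∞ indeterminate form.

Apply L'Hôpital's rule: differentiate numerator and denominator separately.
  f(x) = e^(x)   ⇒   f'(x) = e^(x)
  g(x) = x   ⇒   g'(x) = 1
  lim(x→∞) f'(x)/g'(x) = lim(x→∞) (e^(x))/(1)
  = ∞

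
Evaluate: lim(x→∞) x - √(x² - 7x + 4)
This is an ∞-∞ indeterminate form.

Combine fractions or rationalize to convert ∞-∞ to 0/0 form:
  lim(x→∞) x - √(x² - 7x + 4) = 7/2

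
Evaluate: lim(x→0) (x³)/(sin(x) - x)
This is a 0/0 indeterminate form.

Apply L'Hôpital's rule: differentiate numerator and denominator separately.
  f(x) = x^3   ⇒   f'(x) = 3·x^2
  g(x) = -x + sin(x)   ⇒   g'(x) = cos(x) - 1
  lim(x→0) f'(x)/g'(x) = lim(x→0) (3·x^2)/(cos(x) - 1)
  = -6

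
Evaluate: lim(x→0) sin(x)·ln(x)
This is a 0·∞ indeterminate form.

Rewrite 0·∞ as a quotient (0/0 or ∞/∞ form), then apply L'Hôpital's rule:
  lim(x→0) sin(x)·ln(x) = 0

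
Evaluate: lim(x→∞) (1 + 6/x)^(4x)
This is an exponential indeterminate form.

For exponential indeterminate forms, take the natural log:
  Let L = lim(x→∞) (1 + 6/x)^(4x)
  Then ln(L) = lim(x→∞) [exponent × ln(base)]
  Evaluate using L'Hôpital or standard limits, then exponentiate.
  L = e^(24)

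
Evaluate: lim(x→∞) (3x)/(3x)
This is an ∞/∞ indeterminate form.

Apply L'Hôpital's rule: differentiate numerator and denominator separately.
  f(x) = 3·x   ⇒   f'(x) = 3
  g(x) = 3·x   ⇒   g'(x) = 3
  lim(x→∞) f'(x)/g'(x) = lim(x→∞) (3)/(3)
  = 1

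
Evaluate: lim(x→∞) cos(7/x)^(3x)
This is an exponential indeterminate form.

For exponential indeterminate forms, take the natural log:
  Let L = lim(x→∞) cos(7/x)^(3x)
  Then ln(L) = lim(x→∞) [exponent × ln(base)]
  Evaluate using L'Hôpital or standard limits, then exponentiate.
  L = 1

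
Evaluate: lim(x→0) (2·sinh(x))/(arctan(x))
This is a 0/0 indeterminate form.

Apply L'Hôpital's rule: differentiate numerator and denominator separately.
  f(x) = 2·sinh(x)   ⇒   f'(x) = 2·cosh(x)
  g(x) = atan(x)   ⇒   g'(x) = 1/(x^2 + 1)
  lim(x→0) f'(x)/g'(x) = lim(x→0) (2·cosh(x))/(1/(x^2 + 1))
  = 2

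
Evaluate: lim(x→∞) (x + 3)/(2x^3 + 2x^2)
This is an ∞/∞ indeterminate form.

Apply L'Hôpital's rule: differentiate numerator and denominator separately.
  f(x) = x + 3   ⇒   f'(x) = 1
  g(x) = 2·x^3 + 2·x^2   ⇒   g'(x) = 6·x^2 + 4·x
  lim(x→∞) f'(x)/g'(x) = lim(x→∞) (1)/(6·x^2 + 4·x)
  = 0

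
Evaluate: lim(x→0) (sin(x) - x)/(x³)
This is a 0/0 indeterminate form.

Apply L'Hôpital's rule: differentiate numerator and denominator separately.
  f(x) = -x + sin(x)   ⇒   f'(x) = cos(x) - 1
  g(x) = x^3   ⇒   g'(x) = 3·x^2
  lim(x→0) f'(x)/g'(x) = lim(x→0) (cos(x) - 1)/(3·x^2)
  = -1/6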